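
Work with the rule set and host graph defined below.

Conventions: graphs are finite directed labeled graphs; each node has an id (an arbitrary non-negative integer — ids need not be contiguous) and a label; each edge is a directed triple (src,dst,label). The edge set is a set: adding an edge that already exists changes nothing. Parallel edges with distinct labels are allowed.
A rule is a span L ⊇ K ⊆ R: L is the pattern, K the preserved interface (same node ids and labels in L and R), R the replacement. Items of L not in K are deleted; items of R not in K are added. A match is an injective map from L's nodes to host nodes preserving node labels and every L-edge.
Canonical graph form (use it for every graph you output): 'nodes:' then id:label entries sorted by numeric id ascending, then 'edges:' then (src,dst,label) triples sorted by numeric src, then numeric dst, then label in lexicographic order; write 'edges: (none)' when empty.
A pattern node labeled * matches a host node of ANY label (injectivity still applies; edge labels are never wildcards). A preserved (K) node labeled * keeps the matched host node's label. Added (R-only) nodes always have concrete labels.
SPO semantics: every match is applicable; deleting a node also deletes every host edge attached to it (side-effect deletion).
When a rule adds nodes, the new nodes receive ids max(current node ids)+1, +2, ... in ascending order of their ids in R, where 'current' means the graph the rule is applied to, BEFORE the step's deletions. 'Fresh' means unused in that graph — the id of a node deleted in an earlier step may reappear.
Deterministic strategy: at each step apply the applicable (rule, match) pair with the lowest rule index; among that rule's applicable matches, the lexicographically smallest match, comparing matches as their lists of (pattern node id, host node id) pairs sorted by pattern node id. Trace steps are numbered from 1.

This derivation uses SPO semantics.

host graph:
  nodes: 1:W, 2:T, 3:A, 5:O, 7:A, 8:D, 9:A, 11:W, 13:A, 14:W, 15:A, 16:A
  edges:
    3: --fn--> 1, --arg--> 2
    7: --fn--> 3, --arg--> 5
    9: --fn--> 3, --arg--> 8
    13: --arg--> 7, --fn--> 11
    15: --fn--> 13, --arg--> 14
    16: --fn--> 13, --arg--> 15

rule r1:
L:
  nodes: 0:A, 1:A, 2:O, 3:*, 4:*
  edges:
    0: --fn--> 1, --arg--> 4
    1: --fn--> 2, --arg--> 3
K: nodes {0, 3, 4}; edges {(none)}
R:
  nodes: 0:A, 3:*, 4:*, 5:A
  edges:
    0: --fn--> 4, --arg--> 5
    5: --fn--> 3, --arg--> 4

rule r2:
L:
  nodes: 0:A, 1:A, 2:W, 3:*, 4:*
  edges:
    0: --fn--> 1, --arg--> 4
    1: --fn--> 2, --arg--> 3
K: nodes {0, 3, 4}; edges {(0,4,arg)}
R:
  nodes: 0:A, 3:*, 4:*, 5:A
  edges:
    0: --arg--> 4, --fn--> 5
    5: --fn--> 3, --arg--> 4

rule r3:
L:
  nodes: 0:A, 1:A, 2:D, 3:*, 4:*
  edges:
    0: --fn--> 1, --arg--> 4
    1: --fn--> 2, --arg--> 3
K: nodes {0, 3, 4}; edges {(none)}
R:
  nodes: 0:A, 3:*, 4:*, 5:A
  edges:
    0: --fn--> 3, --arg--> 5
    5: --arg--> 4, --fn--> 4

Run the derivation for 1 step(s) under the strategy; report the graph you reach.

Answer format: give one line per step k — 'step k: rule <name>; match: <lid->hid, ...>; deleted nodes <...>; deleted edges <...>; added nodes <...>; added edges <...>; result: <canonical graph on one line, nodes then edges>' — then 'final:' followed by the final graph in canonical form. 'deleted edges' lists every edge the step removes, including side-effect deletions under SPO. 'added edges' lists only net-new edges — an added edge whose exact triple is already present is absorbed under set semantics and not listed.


step 1: rule r2; match: 0->7, 1->3, 2->1, 3->2, 4->5; deleted nodes 1, 3; deleted edges (3,1,fn); (3,2,arg); (7,3,fn); (9,3,fn); added nodes 17; added edges (7,17,fn); (17,2,fn); (17,5,arg); result: nodes: 2:T, 5:O, 7:A, 8:D, 9:A, 11:W, 13:A, 14:W, 15:A, 16:A, 17:A edges: (7,5,arg); (7,17,fn); (9,8,arg); (13,7,arg); (13,11,fn); (15,13,fn); (15,14,arg); (16,13,fn); (16,15,arg); (17,2,fn); (17,5,arg)
final:
nodes: 2:T, 5:O, 7:A, 8:D, 9:A, 11:W, 13:A, 14:W, 15:A, 16:A, 17:A
edges: (7,5,arg); (7,17,fn); (9,8,arg); (13,7,arg); (13,11,fn); (15,13,fn); (15,14,arg); (16,13,fn); (16,15,arg); (17,2,fn); (17,5,arg)


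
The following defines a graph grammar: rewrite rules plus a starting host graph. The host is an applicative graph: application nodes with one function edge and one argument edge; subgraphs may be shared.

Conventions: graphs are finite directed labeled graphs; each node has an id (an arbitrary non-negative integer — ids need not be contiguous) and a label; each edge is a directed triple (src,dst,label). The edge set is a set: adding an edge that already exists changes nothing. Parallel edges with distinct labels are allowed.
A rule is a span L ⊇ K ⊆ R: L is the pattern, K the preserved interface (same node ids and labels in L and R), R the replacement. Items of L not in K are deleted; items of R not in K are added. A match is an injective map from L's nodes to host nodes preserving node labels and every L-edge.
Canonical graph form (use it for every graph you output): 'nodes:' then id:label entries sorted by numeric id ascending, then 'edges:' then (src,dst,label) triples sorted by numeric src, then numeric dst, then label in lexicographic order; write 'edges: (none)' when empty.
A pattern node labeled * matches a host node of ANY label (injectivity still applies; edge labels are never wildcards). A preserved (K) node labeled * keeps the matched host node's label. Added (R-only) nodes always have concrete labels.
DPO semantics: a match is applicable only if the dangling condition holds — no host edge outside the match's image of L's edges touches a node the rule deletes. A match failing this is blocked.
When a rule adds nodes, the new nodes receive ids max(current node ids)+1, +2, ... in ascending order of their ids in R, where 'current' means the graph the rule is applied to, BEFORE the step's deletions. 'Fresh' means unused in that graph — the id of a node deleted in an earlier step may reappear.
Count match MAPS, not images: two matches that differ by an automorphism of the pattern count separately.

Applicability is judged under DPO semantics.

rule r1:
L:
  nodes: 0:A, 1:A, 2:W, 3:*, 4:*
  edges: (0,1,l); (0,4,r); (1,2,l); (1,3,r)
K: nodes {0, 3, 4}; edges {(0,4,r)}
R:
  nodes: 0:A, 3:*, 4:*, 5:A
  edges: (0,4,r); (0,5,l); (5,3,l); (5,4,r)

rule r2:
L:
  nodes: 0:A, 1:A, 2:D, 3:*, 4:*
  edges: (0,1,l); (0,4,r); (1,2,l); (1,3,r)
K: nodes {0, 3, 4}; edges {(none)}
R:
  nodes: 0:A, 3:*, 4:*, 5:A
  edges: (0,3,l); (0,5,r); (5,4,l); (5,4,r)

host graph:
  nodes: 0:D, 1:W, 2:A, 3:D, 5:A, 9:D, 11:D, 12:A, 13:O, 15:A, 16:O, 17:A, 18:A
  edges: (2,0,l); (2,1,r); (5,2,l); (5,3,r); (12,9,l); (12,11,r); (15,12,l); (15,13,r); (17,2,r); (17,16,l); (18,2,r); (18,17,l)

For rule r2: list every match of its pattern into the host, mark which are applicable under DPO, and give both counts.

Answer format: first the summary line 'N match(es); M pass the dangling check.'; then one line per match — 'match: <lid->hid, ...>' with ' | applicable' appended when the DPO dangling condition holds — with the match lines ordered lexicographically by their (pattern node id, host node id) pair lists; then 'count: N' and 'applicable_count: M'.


2 match(es); 1 pass the dangling check.
match: 0->5, 1->2, 2->0, 3->1, 4->3
match: 0->15, 1->12, 2->9, 3->11, 4->13 | applicable
count: 2
applicable_count: 1


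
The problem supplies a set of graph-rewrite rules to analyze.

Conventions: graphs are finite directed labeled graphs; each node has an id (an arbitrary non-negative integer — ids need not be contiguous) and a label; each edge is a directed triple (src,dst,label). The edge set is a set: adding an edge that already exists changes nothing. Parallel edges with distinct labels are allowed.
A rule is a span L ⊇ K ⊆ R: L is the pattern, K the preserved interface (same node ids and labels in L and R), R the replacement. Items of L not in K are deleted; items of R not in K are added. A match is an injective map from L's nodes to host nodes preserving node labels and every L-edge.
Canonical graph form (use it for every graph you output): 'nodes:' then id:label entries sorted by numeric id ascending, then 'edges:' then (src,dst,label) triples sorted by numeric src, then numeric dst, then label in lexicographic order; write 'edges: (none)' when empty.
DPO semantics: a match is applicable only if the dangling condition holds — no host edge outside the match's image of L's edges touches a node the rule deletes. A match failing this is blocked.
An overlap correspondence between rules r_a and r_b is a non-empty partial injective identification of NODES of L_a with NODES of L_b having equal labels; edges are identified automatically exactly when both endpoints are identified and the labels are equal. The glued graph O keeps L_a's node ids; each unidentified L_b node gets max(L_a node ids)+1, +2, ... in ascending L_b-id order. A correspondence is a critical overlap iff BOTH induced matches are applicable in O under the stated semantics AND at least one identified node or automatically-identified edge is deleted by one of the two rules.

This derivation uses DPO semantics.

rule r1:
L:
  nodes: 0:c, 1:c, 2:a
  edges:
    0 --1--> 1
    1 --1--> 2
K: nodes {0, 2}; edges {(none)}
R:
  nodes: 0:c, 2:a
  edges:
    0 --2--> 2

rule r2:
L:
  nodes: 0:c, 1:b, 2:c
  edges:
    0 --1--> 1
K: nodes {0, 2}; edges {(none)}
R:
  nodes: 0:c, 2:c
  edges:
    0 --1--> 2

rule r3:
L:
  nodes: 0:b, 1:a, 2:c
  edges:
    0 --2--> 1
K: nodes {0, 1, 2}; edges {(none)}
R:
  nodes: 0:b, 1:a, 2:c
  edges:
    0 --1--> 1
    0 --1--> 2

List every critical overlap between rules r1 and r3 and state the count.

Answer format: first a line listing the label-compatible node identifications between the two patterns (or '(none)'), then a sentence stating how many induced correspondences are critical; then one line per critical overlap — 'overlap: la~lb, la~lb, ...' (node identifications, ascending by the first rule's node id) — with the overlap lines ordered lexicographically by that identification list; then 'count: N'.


label-compatible node identifications between L(r1) and L(r3): 0~2, 1~2, 2~1
2 of the induced correspondences are critical overlaps of r1 and r3.
overlap: 1~2
overlap: 1~2, 2~1
count: 2


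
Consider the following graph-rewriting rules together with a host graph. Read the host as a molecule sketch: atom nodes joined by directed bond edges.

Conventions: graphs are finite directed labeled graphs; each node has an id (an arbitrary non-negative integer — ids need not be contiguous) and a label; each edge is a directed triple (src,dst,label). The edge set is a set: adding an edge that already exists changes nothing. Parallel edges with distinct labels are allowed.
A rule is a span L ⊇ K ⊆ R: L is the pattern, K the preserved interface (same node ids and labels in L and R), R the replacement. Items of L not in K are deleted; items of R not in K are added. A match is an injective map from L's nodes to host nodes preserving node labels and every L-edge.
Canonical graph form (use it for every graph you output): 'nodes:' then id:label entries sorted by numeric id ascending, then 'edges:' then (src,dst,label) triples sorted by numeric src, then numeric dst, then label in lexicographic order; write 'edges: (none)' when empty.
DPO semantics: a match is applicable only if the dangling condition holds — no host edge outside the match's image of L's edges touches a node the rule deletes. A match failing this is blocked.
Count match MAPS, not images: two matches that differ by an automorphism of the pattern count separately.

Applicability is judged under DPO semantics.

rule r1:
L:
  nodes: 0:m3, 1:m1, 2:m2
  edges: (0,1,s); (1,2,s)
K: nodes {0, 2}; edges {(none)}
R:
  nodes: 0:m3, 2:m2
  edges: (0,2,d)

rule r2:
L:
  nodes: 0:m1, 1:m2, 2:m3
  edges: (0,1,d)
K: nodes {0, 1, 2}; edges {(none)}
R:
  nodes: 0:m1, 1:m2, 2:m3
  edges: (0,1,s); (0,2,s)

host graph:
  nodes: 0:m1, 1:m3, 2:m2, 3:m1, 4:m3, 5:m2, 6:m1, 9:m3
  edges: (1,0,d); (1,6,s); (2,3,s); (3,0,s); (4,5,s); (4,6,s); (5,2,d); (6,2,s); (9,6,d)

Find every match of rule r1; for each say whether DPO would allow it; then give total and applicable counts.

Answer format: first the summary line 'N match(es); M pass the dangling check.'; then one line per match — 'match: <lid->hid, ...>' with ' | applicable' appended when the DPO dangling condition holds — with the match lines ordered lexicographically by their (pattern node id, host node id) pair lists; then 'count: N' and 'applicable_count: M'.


2 match(es); 0 pass the dangling check.
match: 0->1, 1->6, 2->2
match: 0->4, 1->6, 2->2
count: 2
applicable_count: 0


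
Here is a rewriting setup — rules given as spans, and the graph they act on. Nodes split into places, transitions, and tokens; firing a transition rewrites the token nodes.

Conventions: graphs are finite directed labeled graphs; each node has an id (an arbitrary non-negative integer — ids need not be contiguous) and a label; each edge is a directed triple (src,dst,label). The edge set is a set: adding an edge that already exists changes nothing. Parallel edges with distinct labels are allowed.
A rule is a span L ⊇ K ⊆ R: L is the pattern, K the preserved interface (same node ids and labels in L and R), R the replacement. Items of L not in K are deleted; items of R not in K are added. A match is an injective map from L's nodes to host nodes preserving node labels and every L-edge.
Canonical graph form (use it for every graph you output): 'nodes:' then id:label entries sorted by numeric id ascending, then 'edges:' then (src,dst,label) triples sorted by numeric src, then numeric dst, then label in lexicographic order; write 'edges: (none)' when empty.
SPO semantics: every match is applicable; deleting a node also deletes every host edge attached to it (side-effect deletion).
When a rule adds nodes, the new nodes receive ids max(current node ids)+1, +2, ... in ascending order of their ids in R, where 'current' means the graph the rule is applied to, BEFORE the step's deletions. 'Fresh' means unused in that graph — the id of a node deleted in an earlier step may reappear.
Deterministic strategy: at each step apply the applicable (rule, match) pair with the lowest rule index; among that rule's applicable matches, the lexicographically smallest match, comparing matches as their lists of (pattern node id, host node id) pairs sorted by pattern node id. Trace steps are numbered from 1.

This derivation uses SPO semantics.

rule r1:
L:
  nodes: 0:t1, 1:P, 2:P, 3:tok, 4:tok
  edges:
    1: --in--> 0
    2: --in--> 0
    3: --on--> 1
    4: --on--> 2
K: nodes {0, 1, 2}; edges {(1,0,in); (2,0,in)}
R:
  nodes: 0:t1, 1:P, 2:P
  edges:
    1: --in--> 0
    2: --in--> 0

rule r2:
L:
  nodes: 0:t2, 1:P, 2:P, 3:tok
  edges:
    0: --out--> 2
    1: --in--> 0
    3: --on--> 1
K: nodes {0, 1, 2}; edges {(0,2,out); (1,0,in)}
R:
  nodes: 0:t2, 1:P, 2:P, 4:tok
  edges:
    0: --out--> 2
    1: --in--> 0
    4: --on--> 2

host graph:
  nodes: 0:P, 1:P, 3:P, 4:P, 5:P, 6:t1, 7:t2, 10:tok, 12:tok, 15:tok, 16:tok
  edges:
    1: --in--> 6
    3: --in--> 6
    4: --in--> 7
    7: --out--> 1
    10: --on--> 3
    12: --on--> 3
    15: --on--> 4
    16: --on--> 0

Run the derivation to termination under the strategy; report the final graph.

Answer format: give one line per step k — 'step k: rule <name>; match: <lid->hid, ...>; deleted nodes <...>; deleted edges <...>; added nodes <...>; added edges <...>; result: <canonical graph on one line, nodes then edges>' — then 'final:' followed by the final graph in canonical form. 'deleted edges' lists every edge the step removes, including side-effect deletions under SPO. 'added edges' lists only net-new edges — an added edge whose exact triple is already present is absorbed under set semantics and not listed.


step 1: rule r2; match: 0->7, 1->4, 2->1, 3->15; deleted nodes 15; deleted edges (15,4,on); added nodes 17; added edges (17,1,on); result: nodes: 0:P, 1:P, 3:P, 4:P, 5:P, 6:t1, 7:t2, 10:tok, 12:tok, 16:tok, 17:tok edges: (1,6,in); (3,6,in); (4,7,in); (7,1,out); (10,3,on); (12,3,on); (16,0,on); (17,1,on)
step 2: rule r1; match: 0->6, 1->1, 2->3, 3->17, 4->10; deleted nodes 10, 17; deleted edges (10,3,on); (17,1,on); added nodes (none); added edges (none); result: nodes: 0:P, 1:P, 3:P, 4:P, 5:P, 6:t1, 7:t2, 12:tok, 16:tok edges: (1,6,in); (3,6,in); (4,7,in); (7,1,out); (12,3,on); (16,0,on)
final:
nodes: 0:P, 1:P, 3:P, 4:P, 5:P, 6:t1, 7:t2, 12:tok, 16:tok
edges: (1,6,in); (3,6,in); (4,7,in); (7,1,out); (12,3,on); (16,0,on)


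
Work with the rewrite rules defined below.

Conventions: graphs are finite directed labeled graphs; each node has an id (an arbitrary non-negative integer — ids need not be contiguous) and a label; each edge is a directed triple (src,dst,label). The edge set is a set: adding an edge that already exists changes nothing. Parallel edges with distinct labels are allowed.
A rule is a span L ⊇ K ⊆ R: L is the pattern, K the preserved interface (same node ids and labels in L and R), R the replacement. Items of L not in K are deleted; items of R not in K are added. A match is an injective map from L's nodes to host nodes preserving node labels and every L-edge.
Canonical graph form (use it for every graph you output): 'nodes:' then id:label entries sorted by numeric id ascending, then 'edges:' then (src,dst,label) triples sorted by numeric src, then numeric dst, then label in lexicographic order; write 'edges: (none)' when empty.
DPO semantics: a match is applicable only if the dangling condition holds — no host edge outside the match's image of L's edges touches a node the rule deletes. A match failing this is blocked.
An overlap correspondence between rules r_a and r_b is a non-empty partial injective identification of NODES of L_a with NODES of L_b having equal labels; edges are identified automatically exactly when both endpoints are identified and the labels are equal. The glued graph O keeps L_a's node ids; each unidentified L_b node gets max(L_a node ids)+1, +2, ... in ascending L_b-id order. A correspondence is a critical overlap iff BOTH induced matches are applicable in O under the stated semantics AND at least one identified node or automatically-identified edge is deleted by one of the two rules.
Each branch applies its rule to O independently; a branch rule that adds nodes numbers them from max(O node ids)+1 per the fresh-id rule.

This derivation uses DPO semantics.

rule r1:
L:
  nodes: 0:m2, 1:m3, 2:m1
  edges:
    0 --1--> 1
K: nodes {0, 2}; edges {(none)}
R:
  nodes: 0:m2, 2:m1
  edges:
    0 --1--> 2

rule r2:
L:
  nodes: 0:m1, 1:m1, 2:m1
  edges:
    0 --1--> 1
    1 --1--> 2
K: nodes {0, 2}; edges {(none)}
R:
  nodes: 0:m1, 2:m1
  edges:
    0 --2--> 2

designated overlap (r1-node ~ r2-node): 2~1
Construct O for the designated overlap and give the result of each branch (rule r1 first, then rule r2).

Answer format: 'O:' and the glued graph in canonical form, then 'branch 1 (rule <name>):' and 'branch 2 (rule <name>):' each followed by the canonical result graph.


O:
nodes: 0:m2, 1:m3, 2:m1, 3:m1, 4:m1
edges: (0,1,1); (2,4,1); (3,2,1)
branch 1 (rule r1):
nodes: 0:m2, 2:m1, 3:m1, 4:m1
edges: (0,2,1); (2,4,1); (3,2,1)
branch 2 (rule r2):
nodes: 0:m2, 1:m3, 3:m1, 4:m1
edges: (0,1,1); (3,4,2)


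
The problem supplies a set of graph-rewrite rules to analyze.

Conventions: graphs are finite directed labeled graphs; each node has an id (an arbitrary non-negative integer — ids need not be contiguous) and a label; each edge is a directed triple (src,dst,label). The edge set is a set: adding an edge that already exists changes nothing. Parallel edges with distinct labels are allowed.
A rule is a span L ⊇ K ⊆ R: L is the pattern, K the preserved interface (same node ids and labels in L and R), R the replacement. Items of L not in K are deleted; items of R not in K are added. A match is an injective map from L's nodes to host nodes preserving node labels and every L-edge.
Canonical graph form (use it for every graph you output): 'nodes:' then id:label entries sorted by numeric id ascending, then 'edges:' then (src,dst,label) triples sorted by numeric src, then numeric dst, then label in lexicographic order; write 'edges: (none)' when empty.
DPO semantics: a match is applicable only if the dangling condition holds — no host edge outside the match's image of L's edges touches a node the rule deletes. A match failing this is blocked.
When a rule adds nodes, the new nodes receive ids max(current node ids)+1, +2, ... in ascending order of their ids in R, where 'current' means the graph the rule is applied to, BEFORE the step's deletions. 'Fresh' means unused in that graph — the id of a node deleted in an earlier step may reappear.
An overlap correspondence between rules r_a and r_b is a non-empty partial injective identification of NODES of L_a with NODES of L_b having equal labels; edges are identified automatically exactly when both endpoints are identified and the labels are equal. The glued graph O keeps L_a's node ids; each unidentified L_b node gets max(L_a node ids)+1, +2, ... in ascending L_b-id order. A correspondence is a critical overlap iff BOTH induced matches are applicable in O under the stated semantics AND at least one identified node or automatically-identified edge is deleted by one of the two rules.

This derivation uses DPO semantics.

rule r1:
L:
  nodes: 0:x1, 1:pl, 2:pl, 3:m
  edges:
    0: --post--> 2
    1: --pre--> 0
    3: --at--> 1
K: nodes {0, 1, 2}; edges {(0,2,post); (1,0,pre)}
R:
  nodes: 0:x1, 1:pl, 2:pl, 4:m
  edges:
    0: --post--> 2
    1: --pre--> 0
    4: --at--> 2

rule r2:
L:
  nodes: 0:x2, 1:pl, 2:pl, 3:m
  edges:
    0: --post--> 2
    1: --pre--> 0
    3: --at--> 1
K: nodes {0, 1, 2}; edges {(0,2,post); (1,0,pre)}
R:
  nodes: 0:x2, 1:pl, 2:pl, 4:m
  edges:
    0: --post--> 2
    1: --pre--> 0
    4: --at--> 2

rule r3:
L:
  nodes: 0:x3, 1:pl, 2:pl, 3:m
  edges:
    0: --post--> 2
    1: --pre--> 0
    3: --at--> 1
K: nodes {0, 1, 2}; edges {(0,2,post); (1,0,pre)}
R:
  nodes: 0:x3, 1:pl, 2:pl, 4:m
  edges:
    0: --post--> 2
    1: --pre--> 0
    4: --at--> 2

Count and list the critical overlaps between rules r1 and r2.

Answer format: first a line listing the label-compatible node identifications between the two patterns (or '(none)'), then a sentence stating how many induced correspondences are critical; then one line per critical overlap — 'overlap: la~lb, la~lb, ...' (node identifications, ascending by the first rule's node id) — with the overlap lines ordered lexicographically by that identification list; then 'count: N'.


label-compatible node identifications between L(r1) and L(r2): 1~1, 1~2, 2~1, 2~2, 3~3
2 of the induced correspondences are critical overlaps of r1 and r2.
overlap: 1~1, 2~2, 3~3
overlap: 1~1, 3~3
count: 2


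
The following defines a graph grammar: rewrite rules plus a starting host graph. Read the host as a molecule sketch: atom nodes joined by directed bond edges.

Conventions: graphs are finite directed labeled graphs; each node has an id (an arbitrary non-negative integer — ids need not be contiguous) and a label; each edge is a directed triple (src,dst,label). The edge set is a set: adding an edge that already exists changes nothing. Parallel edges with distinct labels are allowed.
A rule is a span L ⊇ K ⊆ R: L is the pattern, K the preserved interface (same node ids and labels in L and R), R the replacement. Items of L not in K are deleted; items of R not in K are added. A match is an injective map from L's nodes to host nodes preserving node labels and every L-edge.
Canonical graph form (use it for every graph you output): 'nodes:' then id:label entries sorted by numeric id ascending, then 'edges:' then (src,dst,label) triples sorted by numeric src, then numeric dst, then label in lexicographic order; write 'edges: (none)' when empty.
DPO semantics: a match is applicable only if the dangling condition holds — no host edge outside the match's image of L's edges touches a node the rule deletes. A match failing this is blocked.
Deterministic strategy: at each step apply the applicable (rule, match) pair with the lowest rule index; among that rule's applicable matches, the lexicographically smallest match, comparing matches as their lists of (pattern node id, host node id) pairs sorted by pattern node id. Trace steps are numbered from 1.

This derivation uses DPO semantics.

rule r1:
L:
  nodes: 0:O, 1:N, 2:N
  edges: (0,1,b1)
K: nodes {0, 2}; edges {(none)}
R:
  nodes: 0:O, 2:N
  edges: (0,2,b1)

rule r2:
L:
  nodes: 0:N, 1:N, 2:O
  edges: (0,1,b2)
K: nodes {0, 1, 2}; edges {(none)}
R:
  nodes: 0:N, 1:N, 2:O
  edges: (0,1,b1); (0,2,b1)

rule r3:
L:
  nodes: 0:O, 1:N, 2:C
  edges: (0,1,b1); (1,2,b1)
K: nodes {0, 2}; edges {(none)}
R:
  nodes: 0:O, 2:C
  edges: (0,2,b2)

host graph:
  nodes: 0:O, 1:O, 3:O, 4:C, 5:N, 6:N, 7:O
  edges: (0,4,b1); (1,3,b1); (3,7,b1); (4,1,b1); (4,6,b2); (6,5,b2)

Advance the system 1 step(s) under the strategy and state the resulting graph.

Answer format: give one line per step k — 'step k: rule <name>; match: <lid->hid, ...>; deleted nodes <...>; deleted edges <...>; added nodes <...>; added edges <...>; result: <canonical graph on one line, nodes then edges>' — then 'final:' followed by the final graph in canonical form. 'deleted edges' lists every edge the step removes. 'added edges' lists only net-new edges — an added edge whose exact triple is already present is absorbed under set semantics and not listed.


step 1: rule r2; match: 0->6, 1->5, 2->0; deleted nodes (none); deleted edges (6,5,b2); added nodes (none); added edges (6,0,b1); (6,5,b1); result: nodes: 0:O, 1:O, 3:O, 4:C, 5:N, 6:N, 7:O edges: (0,4,b1); (1,3,b1); (3,7,b1); (4,1,b1); (4,6,b2); (6,0,b1); (6,5,b1)
final:
nodes: 0:O, 1:O, 3:O, 4:C, 5:N, 6:N, 7:O
edges: (0,4,b1); (1,3,b1); (3,7,b1); (4,1,b1); (4,6,b2); (6,0,b1); (6,5,b1)


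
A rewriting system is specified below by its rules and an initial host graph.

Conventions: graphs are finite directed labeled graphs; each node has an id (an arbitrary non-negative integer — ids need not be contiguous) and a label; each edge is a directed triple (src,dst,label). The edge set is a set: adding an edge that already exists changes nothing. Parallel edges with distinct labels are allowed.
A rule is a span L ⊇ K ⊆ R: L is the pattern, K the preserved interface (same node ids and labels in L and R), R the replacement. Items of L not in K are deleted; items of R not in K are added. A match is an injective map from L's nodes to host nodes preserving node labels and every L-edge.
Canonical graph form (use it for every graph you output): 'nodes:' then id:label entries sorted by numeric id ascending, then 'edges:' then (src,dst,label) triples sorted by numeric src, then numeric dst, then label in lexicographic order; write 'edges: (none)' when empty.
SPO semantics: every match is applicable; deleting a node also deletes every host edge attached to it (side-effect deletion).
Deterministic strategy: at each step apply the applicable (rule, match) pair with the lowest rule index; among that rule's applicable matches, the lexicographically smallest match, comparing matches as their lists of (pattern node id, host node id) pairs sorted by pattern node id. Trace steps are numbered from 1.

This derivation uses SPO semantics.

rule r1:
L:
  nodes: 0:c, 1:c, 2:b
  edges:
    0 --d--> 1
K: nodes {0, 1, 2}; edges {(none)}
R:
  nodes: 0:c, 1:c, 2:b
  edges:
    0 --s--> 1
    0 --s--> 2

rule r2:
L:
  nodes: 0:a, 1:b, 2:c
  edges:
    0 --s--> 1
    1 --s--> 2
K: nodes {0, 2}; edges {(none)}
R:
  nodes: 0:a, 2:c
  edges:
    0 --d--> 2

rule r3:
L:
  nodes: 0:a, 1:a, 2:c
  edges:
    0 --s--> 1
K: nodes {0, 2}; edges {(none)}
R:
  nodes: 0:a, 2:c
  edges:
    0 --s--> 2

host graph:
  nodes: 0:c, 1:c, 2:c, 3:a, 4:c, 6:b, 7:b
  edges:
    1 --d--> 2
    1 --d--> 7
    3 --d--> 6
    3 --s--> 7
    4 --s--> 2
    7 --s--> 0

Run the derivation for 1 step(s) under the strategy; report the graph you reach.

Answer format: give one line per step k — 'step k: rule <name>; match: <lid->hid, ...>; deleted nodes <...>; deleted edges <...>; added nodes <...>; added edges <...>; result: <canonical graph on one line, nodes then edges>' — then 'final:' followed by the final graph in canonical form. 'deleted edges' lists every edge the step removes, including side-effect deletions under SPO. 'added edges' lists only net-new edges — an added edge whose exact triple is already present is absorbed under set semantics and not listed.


step 1: rule r1; match: 0->1, 1->2, 2->6; deleted nodes (none); deleted edges (1,2,d); added nodes (none); added edges (1,2,s); (1,6,s); result: nodes: 0:c, 1:c, 2:c, 3:a, 4:c, 6:b, 7:b edges: (1,2,s); (1,6,s); (1,7,d); (3,6,d); (3,7,s); (4,2,s); (7,0,s)
final:
nodes: 0:c, 1:c, 2:c, 3:a, 4:c, 6:b, 7:b
edges: (1,2,s); (1,6,s); (1,7,d); (3,6,d); (3,7,s); (4,2,s); (7,0,s)


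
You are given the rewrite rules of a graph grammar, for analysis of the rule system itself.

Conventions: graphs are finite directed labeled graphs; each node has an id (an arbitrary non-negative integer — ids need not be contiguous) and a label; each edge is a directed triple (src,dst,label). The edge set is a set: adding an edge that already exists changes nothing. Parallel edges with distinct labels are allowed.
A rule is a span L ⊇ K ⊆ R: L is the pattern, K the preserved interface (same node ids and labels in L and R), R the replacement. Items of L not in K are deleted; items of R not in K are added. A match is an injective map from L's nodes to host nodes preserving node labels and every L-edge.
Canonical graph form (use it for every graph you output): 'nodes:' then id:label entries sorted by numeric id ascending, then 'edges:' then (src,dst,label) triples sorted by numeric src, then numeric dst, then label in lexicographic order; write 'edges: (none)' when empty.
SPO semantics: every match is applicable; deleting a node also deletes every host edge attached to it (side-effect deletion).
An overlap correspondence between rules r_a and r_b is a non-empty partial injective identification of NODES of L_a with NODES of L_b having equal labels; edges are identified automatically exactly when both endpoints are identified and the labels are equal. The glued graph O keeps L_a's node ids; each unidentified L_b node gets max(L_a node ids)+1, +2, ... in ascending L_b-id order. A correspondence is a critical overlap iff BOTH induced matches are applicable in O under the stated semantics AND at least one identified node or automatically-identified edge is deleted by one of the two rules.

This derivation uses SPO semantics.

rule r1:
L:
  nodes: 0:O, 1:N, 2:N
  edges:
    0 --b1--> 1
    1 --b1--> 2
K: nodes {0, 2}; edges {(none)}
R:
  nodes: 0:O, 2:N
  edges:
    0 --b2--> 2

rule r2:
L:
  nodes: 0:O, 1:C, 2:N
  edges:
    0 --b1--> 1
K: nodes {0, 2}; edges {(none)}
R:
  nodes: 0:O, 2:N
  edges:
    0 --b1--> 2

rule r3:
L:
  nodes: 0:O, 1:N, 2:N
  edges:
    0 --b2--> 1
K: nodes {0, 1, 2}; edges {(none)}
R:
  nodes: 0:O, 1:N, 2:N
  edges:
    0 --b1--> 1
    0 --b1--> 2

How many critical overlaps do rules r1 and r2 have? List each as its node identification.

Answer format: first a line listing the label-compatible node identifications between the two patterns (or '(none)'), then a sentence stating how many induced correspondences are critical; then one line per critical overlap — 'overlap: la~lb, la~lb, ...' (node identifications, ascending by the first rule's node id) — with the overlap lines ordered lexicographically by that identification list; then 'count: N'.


label-compatible node identifications between L(r1) and L(r2): 0~0, 1~2, 2~2
2 of the induced correspondences are critical overlaps of r1 and r2.
overlap: 0~0, 1~2
overlap: 1~2
count: 2


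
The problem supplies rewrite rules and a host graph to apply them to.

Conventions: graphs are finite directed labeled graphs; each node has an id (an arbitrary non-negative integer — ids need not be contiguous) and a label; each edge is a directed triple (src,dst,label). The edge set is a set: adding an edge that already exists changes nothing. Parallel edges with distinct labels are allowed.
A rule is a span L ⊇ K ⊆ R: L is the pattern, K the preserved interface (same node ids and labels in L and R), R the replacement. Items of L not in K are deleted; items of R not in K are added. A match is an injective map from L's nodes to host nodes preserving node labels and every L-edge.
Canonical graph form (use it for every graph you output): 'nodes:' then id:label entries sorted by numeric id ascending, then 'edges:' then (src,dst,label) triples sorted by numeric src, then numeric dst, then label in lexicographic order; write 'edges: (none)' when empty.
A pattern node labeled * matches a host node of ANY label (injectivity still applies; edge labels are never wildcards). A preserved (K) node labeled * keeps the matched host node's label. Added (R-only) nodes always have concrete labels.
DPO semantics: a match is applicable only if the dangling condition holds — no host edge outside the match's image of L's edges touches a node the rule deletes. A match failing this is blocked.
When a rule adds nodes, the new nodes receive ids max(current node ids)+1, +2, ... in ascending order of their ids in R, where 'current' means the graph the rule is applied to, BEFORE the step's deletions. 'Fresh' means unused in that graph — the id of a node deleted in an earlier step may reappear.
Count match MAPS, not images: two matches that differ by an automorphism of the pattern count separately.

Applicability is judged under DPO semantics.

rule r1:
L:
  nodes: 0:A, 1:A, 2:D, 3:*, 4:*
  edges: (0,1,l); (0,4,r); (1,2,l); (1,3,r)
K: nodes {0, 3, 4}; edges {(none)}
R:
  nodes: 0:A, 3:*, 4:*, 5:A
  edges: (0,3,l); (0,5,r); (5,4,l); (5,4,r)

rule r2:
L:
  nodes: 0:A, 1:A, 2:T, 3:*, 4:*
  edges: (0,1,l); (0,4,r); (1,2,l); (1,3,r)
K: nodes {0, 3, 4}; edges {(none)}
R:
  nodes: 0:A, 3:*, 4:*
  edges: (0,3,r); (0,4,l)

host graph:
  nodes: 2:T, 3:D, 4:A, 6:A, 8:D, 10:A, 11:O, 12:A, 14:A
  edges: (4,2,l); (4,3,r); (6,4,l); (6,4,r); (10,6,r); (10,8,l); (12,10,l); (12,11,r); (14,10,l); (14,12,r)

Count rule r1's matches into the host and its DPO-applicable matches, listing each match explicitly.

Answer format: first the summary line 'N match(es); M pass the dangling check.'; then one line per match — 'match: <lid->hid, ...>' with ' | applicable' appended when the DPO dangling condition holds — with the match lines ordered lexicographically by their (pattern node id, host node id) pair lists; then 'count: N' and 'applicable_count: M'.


2 match(es); 0 pass the dangling check.
match: 0->12, 1->10, 2->8, 3->6, 4->11
match: 0->14, 1->10, 2->8, 3->6, 4->12
count: 2
applicable_count: 0


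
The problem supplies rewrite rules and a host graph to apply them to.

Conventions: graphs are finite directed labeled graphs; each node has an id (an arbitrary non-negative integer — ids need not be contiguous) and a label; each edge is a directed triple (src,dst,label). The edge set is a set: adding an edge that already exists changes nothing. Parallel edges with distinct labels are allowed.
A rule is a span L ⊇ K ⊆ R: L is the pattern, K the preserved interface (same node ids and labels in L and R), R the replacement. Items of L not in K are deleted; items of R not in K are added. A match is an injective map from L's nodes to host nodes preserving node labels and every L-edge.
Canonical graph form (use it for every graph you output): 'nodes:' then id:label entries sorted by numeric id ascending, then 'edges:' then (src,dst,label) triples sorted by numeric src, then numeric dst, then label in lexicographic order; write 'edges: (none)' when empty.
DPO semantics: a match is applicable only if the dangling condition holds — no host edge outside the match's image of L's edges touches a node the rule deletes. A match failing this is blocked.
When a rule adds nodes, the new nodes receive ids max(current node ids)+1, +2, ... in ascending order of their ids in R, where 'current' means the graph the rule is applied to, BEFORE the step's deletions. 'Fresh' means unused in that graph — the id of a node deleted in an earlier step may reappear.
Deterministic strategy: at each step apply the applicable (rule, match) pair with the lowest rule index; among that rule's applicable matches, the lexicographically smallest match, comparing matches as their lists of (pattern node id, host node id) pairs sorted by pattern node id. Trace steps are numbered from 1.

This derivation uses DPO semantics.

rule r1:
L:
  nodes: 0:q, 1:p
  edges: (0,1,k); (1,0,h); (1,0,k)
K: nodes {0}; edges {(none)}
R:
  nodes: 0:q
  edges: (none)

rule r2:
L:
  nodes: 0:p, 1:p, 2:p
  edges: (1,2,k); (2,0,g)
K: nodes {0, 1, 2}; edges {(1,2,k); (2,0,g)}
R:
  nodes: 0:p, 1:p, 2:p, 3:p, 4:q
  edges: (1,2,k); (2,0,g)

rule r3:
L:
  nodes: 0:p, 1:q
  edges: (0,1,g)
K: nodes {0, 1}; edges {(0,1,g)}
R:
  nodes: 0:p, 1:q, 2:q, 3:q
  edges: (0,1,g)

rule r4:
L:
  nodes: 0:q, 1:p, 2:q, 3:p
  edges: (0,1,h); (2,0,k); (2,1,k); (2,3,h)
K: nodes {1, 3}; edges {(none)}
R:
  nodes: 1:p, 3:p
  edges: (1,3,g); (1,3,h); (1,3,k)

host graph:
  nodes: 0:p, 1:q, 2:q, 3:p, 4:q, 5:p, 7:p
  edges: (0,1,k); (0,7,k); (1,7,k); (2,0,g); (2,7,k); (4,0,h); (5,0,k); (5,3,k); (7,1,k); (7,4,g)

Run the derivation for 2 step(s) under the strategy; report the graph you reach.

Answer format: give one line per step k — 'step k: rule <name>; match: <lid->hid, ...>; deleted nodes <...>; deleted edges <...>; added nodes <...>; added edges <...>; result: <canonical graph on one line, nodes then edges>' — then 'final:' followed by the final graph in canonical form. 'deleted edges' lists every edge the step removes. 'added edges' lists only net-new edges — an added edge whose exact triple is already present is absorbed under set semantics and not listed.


step 1: rule r3; match: 0->7, 1->4; deleted nodes (none); deleted edges (none); added nodes 8, 9; added edges (none); result: nodes: 0:p, 1:q, 2:q, 3:p, 4:q, 5:p, 7:p, 8:q, 9:q edges: (0,1,k); (0,7,k); (1,7,k); (2,0,g); (2,7,k); (4,0,h); (5,0,k); (5,3,k); (7,1,k); (7,4,g)
step 2: rule r3; match: 0->7, 1->4; deleted nodes (none); deleted edges (none); added nodes 10, 11; added edges (none); result: nodes: 0:p, 1:q, 2:q, 3:p, 4:q, 5:p, 7:p, 8:q, 9:q, 10:q, 11:q edges: (0,1,k); (0,7,k); (1,7,k); (2,0,g); (2,7,k); (4,0,h); (5,0,k); (5,3,k); (7,1,k); (7,4,g)
final:
nodes: 0:p, 1:q, 2:q, 3:p, 4:q, 5:p, 7:p, 8:q, 9:q, 10:q, 11:q
edges: (0,1,k); (0,7,k); (1,7,k); (2,0,g); (2,7,k); (4,0,h); (5,0,k); (5,3,k); (7,1,k); (7,4,g)


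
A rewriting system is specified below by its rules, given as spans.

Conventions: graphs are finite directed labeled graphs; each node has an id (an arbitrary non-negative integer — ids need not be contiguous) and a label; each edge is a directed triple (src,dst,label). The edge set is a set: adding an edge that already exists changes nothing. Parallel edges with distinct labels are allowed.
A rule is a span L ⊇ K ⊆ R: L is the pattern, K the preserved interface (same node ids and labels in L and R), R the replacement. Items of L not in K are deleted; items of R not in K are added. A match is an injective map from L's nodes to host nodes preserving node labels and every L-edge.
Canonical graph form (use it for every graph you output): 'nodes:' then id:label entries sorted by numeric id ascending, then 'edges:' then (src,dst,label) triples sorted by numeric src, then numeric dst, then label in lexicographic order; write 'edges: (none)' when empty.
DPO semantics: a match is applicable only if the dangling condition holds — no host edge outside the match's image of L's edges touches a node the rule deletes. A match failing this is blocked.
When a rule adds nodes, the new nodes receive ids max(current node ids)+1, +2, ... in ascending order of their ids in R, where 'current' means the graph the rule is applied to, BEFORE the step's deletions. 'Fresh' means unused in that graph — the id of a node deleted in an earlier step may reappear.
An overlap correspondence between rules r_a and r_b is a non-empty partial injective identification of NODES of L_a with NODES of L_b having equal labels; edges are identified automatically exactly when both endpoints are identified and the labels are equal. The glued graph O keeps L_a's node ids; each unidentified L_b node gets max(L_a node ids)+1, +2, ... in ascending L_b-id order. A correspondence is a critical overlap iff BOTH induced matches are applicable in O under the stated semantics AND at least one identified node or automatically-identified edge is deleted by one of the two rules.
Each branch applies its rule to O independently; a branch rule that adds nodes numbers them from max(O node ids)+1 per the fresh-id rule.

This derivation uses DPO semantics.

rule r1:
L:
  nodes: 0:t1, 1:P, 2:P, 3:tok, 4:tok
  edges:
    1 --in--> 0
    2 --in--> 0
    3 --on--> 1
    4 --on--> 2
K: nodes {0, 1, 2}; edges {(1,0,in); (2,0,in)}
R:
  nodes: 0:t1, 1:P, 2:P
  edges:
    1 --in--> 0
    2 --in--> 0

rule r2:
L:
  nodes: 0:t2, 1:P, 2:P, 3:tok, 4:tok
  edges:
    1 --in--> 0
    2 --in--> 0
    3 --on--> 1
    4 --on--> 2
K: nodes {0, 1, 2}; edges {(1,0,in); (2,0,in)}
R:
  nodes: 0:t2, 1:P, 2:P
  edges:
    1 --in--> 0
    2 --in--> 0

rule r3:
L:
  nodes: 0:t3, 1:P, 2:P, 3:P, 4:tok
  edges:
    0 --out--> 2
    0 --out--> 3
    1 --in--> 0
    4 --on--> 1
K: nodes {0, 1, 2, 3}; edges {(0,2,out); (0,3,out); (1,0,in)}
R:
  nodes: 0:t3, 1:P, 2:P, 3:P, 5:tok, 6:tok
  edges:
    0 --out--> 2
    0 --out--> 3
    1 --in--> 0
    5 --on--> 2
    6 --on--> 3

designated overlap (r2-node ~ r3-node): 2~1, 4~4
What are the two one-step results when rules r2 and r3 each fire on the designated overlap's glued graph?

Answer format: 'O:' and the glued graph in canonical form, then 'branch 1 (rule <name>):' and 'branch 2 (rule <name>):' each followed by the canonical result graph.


O:
nodes: 0:t2, 1:P, 2:P, 3:tok, 4:tok, 5:t3, 6:P, 7:P
edges: (1,0,in); (2,0,in); (2,5,in); (3,1,on); (4,2,on); (5,6,out); (5,7,out)
branch 1 (rule r2):
nodes: 0:t2, 1:P, 2:P, 5:t3, 6:P, 7:P
edges: (1,0,in); (2,0,in); (2,5,in); (5,6,out); (5,7,out)
branch 2 (rule r3):
nodes: 0:t2, 1:P, 2:P, 3:tok, 5:t3, 6:P, 7:P, 8:tok, 9:tok
edges: (1,0,in); (2,0,in); (2,5,in); (3,1,on); (5,6,out); (5,7,out); (8,6,on); (9,7,on)
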